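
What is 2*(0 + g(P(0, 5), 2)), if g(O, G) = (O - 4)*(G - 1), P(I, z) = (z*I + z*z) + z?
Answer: 52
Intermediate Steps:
P(I, z) = z + z² + I*z (P(I, z) = (I*z + z²) + z = (z² + I*z) + z = z + z² + I*z)
g(O, G) = (-1 + G)*(-4 + O) (g(O, G) = (-4 + O)*(-1 + G) = (-1 + G)*(-4 + O))
2*(0 + g(P(0, 5), 2)) = 2*(0 + (4 - 5*(1 + 0 + 5) - 4*2 + 2*(5*(1 + 0 + 5)))) = 2*(0 + (4 - 5*6 - 8 + 2*(5*6))) = 2*(0 + (4 - 1*30 - 8 + 2*30)) = 2*(0 + (4 - 30 - 8 + 60)) = 2*(0 + 26) = 2*26 = 52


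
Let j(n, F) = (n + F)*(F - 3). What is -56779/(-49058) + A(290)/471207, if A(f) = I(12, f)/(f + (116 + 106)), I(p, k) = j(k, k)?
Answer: 1713319158527/1479454272384 ≈ 1.1581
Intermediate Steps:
j(n, F) = (-3 + F)*(F + n) (j(n, F) = (F + n)*(-3 + F) = (-3 + F)*(F + n))
I(p, k) = -6*k + 2*k² (I(p, k) = k² - 3*k - 3*k + k*k = k² - 3*k - 3*k + k² = -6*k + 2*k²)
A(f) = 2*f*(-3 + f)/(222 + f) (A(f) = (2*f*(-3 + f))/(f + (116 + 106)) = (2*f*(-3 + f))/(f + 222) = (2*f*(-3 + f))/(222 + f) = 2*f*(-3 + f)/(222 + f))
-56779/(-49058) + A(290)/471207 = -56779/(-49058) + (2*290*(-3 + 290)/(222 + 290))/471207 = -56779*(-1/49058) + (2*290*287/512)*(1/471207) = 56779/49058 + (2*290*(1/512)*287)*(1/471207) = 56779/49058 + (41615/128)*(1/471207) = 56779/49058 + 41615/60314496 = 1713319158527/1479454272384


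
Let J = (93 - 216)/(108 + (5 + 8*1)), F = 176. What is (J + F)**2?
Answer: 448295929/14641 ≈ 30619.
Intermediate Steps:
J = -123/121 (J = -123/(108 + (5 + 8)) = -123/(108 + 13) = -123/121 ≈ -1.0165)
(J + F)**2 = (-123/121 + 176)**2 = (21173/121)**2 = 448295929/14641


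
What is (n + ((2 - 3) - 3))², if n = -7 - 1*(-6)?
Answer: 25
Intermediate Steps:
n = -1 (n = -7 + 6 = -1)
(n + ((2 - 3) - 3))² = (-1 + ((2 - 3) - 3))² = (-1 + (-1 - 3))² = (-1 - 4)² = (-5)² = 25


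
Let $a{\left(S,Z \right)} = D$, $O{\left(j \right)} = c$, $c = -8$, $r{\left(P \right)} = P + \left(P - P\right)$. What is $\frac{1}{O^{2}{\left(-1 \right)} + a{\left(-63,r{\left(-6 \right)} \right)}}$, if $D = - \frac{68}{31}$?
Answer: $\frac{31}{1916} \approx 0.01618$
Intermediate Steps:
$r{\left(P \right)} = P$ ($r{\left(P \right)} = P + 0 = P$)
$O{\left(j \right)} = -8$
$D = - \frac{68}{31}$ ($D = \left(-68\right) \frac{1}{31} = - \frac{68}{31} \approx -2.1936$)
$a{\left(S,Z \right)} = - \frac{68}{31}$
$\frac{1}{O^{2}{\left(-1 \right)} + a{\left(-63,r{\left(-6 \right)} \right)}} = \frac{1}{\left(-8\right)^{2} - \frac{68}{31}} = \frac{1}{64 - \frac{68}{31}} = \frac{1}{\frac{1916}{31}} = \frac{31}{1916}$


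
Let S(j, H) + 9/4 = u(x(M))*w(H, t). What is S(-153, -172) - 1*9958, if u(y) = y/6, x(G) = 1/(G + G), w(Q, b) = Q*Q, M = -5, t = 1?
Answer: -627199/60 ≈ -10453.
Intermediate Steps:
w(Q, b) = Q²
x(G) = 1/(2*G)
u(y) = y/6 (u(y) = y*(⅙) = y/6)
S(j, H) = -9/4 - H²/60 (S(j, H) = -9/4 + (((½)/(-5))/6)*H² = -9/4 + (((½)*(-⅕))/6)*H² = -9/4 + ((⅙)*(-⅒))*H² = -9/4 - H²/60)
S(-153, -172) - 1*9958 = (-9/4 - 1/60*(-172)²) - 1*9958 = (-9/4 - 1/60*29584) - 9958 = (-9/4 - 7396/15) - 9958 = -29719/60 - 9958 = -627199/60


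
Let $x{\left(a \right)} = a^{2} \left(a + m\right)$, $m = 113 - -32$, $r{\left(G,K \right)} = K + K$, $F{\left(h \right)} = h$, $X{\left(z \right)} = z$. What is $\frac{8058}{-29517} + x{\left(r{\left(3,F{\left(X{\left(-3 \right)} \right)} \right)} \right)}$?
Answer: $\frac{49231670}{9839} \approx 5003.7$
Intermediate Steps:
$r{\left(G,K \right)} = 2 K$
$m = 145$ ($m = 113 + 32 = 145$)
$x{\left(a \right)} = a^{2} \left(145 + a\right)$ ($x{\left(a \right)} = a^{2} \left(a + 145\right) = a^{2} \left(145 + a\right)$)
$\frac{8058}{-29517} + x{\left(r{\left(3,F{\left(X{\left(-3 \right)} \right)} \right)} \right)} = \frac{8058}{-29517} + \left(2 \left(-3\right)\right)^{2} \left(145 + 2 \left(-3\right)\right) = 8058 \left(- \frac{1}{29517}\right) + \left(-6\right)^{2} \left(145 - 6\right) = - \frac{2686}{9839} + 36 \cdot 139 = - \frac{2686}{9839} + 5004 = \frac{49231670}{9839}$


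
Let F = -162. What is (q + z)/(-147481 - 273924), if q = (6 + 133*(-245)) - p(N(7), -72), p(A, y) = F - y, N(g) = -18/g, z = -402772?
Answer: 435261/421405 ≈ 1.0329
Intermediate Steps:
p(A, y) = -162 - y
q = -32489 (q = (6 + 133*(-245)) - (-162 - 1*(-72)) = (6 - 32585) - (-162 + 72) = -32579 - 1*(-90) = -32579 + 90 = -32489)
(q + z)/(-147481 - 273924) = (-32489 - 402772)/(-147481 - 273924) = -435261/(-421405) = -435261*(-1/421405) = 435261/421405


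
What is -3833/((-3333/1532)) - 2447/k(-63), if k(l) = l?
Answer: 126033893/69993 ≈ 1800.7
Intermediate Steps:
-3833/((-3333/1532)) - 2447/k(-63) = -3833/((-3333/1532)) - 2447/(-63) = -3833/((-3333*1/1532)) - 2447*(-1/63) = -3833/(-3333/1532) + 2447/63 = -3833*(-1532/3333) + 2447/63 = 5872156/3333 + 2447/63 = 126033893/69993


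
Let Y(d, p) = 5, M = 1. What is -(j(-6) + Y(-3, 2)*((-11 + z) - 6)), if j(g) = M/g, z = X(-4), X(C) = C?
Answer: 631/6 ≈ 105.17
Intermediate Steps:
z = -4
j(g) = 1/g
-(j(-6) + Y(-3, 2)*((-11 + z) - 6)) = -(1/(-6) + 5*((-11 - 4) - 6)) = -(-⅙ + 5*(-15 - 6)) = -(-⅙ + 5*(-21)) = -(-⅙ - 105) = -1*(-631/6) = 631/6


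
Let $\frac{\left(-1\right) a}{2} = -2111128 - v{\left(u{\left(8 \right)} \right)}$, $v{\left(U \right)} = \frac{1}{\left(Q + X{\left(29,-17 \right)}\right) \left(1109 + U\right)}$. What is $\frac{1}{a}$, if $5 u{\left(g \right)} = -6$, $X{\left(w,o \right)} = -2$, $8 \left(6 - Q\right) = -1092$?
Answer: $\frac{1556459}{6571768351524} \approx 2.3684 \cdot 10^{-7}$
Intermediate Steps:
$Q = \frac{285}{2}$ ($Q = 6 - - \frac{273}{2} = 6 + \frac{273}{2} = \frac{285}{2} \approx 142.5$)
$u{\left(g \right)} = - \frac{6}{5}$ ($u{\left(g \right)} = \frac{1}{5} \left(-6\right) = - \frac{6}{5}$)
$v{\left(U \right)} = \frac{1}{\frac{311629}{2} + \frac{281 U}{2}}$ ($v{\left(U \right)} = \frac{1}{\left(\frac{285}{2} - 2\right) \left(1109 + U\right)} = \frac{1}{\frac{281}{2} \left(1109 + U\right)} = \frac{1}{\frac{311629}{2} + \frac{281 U}{2}}$)
$a = \frac{6571768351524}{1556459}$ ($a = - 2 \left(-2111128 - \frac{2}{281 \left(1109 - \frac{6}{5}\right)}\right) = - 2 \left(-2111128 - \frac{2}{281 \cdot \frac{5539}{5}}\right) = - 2 \left(-2111128 - \frac{2}{281} \cdot \frac{5}{5539}\right) = - 2 \left(-2111128 - \frac{10}{1556459}\right) = \left(-2\right) \left(- \frac{3285884175762}{1556459}\right) = \frac{6571768351524}{1556459} \approx 4.2223 \cdot 10^{6}$)
$\frac{1}{a} = \frac{1}{\frac{6571768351524}{1556459}} = \frac{1556459}{6571768351524}$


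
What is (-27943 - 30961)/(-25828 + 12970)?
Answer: 29452/6429 ≈ 4.5811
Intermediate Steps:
(-27943 - 30961)/(-25828 + 12970) = -58904/(-12858) = -58904*(-1/12858) = 29452/6429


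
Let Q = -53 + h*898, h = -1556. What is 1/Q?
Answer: -1/1397341 ≈ -7.1565e-7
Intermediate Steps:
Q = -1397341 (Q = -53 - 1556*898 = -53 - 1397288 = -1397341)
1/Q = 1/(-1397341) = -1/1397341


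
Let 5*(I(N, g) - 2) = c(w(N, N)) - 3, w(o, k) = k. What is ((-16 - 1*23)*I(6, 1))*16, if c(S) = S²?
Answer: -26832/5 ≈ -5366.4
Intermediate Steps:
I(N, g) = 7/5 + N²/5 (I(N, g) = 2 + (N² - 3)/5 = 2 + (-3 + N²)/5 = 2 + (-⅗ + N²/5) = 7/5 + N²/5)
((-16 - 1*23)*I(6, 1))*16 = ((-16 - 1*23)*(7/5 + (⅕)*6²))*16 = ((-16 - 23)*(7/5 + (⅕)*36))*16 = -39*(7/5 + 36/5)*16 = -39*43/5*16 = -1677/5*16 = -26832/5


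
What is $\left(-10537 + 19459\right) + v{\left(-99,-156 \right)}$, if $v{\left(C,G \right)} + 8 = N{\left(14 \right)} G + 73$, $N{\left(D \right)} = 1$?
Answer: $8831$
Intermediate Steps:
$v{\left(C,G \right)} = 65 + G$ ($v{\left(C,G \right)} = -8 + \left(1 G + 73\right) = -8 + \left(G + 73\right) = -8 + \left(73 + G\right) = 65 + G$)
$\left(-10537 + 19459\right) + v{\left(-99,-156 \right)} = \left(-10537 + 19459\right) + \left(65 - 156\right) = 8922 - 91 = 8831$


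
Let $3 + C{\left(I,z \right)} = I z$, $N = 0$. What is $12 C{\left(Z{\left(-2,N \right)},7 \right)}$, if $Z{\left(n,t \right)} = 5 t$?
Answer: $-36$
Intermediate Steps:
$C{\left(I,z \right)} = -3 + I z$
$12 C{\left(Z{\left(-2,N \right)},7 \right)} = 12 \left(-3 + 5 \cdot 0 \cdot 7\right) = 12 \left(-3 + 0 \cdot 7\right) = 12 \left(-3 + 0\right) = 12 \left(-3\right) = -36$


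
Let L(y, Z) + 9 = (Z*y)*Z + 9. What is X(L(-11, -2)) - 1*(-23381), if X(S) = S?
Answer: 23337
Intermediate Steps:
L(y, Z) = y*Z² (L(y, Z) = -9 + ((Z*y)*Z + 9) = -9 + (y*Z² + 9) = -9 + (9 + y*Z²) = y*Z²)
X(L(-11, -2)) - 1*(-23381) = -11*(-2)² - 1*(-23381) = -11*4 + 23381 = -44 + 23381 = 23337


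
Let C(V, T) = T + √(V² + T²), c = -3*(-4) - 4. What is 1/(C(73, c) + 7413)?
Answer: 7421/55065848 - √5393/55065848 ≈ 0.00013343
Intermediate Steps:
c = 8 (c = 12 - 4 = 8)
C(V, T) = T + √(T² + V²)
1/(C(73, c) + 7413) = 1/((8 + √(8² + 73²)) + 7413) = 1/((8 + √(64 + 5329)) + 7413) = 1/((8 + √5393) + 7413) = 1/(7421 + √5393)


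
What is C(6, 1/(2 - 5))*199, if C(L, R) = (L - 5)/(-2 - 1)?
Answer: -199/3 ≈ -66.333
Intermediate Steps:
C(L, R) = 5/3 - L/3 (C(L, R) = (-5 + L)/(-3) = (-5 + L)*(-1/3) = 5/3 - L/3)
C(6, 1/(2 - 5))*199 = (5/3 - 1/3*6)*199 = (5/3 - 2)*199 = -1/3*199 = -199/3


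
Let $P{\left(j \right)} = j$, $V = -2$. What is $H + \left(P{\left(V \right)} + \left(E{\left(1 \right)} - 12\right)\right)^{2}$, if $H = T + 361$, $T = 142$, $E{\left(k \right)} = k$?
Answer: $672$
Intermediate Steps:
$H = 503$ ($H = 142 + 361 = 503$)
$H + \left(P{\left(V \right)} + \left(E{\left(1 \right)} - 12\right)\right)^{2} = 503 + \left(-2 + \left(1 - 12\right)\right)^{2} = 503 + \left(-2 - 11\right)^{2} = 503 + \left(-13\right)^{2} = 503 + 169 = 672$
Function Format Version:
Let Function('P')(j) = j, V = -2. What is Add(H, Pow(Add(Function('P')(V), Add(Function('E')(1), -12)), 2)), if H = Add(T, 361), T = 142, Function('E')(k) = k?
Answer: 672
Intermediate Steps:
H = 503 (H = Add(142, 361) = 503)
Add(H, Pow(Add(Function('P')(V), Add(Function('E')(1), -12)), 2)) = Add(503, Pow(Add(-2, Add(1, -12)), 2)) = Add(503, Pow(Add(-2, -11), 2)) = Add(503, Pow(-13, 2)) = Add(503, 169) = 672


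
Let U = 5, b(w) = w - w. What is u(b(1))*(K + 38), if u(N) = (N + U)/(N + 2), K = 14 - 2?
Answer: 125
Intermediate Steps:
K = 12
b(w) = 0
u(N) = (5 + N)/(2 + N) (u(N) = (N + 5)/(N + 2) = (5 + N)/(2 + N))
u(b(1))*(K + 38) = ((5 + 0)/(2 + 0))*(12 + 38) = (5/2)*50 = 125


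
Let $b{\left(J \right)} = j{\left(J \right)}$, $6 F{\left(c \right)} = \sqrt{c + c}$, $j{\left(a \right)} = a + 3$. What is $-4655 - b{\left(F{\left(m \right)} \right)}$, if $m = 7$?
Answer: $-4658 - \frac{\sqrt{14}}{6} \approx -4658.6$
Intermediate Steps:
$j{\left(a \right)} = 3 + a$
$F{\left(c \right)} = \frac{\sqrt{2} \sqrt{c}}{6}$ ($F{\left(c \right)} = \frac{\sqrt{c + c}}{6} = \frac{\sqrt{2 c}}{6} = \frac{\sqrt{2} \sqrt{c}}{6}$)
$b{\left(J \right)} = 3 + J$
$-4655 - b{\left(F{\left(m \right)} \right)} = -4655 - \left(3 + \frac{\sqrt{2} \sqrt{7}}{6}\right) = -4655 - \left(3 + \frac{\sqrt{14}}{6}\right) = -4658 - \frac{\sqrt{14}}{6}$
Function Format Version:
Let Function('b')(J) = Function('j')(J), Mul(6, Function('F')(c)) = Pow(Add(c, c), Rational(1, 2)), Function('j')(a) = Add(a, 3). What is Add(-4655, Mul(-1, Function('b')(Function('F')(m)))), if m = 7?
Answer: Add(-4658, Mul(Rational(-1, 6), Pow(14, Rational(1, 2)))) ≈ -4658.6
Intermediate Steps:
Function('j')(a) = Add(3, a)
Function('F')(c) = Mul(Rational(1, 6), Pow(2, Rational(1, 2)), Pow(c, Rational(1, 2))) (Function('F')(c) = Mul(Rational(1, 6), Pow(Add(c, c), Rational(1, 2))) = Mul(Rational(1, 6), Pow(Mul(2, c), Rational(1, 2))) = Mul(Rational(1, 6), Mul(Pow(2, Rational(1, 2)), Pow(c, Rational(1, 2)))) = Mul(Rational(1, 6), Pow(2, Rational(1, 2)), Pow(c, Rational(1, 2))))
Function('b')(J) = Add(3, J)
Add(-4655, Mul(-1, Function('b')(Function('F')(m)))) = Add(-4655, Mul(-1, Add(3, Mul(Rational(1, 6), Pow(2, Rational(1, 2)), Pow(7, Rational(1, 2)))))) = Add(-4655, Mul(-1, Add(3, Mul(Rational(1, 6), Pow(14, Rational(1, 2)))))) = Add(-4655, Add(-3, Mul(Rational(-1, 6), Pow(14, Rational(1, 2))))) = Add(-4658, Mul(Rational(-1, 6), Pow(14, Rational(1, 2))))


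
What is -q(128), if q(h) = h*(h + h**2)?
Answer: -2113536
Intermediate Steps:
-q(128) = -128**2*(1 + 128) = -16384*129 = -1*2113536 = -2113536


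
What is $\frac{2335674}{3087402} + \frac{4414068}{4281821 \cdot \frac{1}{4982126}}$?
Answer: $\frac{11316072490538787115}{2203283786507} \approx 5.136 \cdot 10^{6}$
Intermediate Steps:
$\frac{2335674}{3087402} + \frac{4414068}{4281821 \cdot \frac{1}{4982126}} = 2335674 \cdot \frac{1}{3087402} + \frac{4414068}{4281821 \cdot \frac{1}{4982126}} = \frac{389279}{514567} + \frac{4414068}{\frac{4281821}{4982126}} = \frac{389279}{514567} + 4414068 \cdot \frac{4982126}{4281821} = \frac{389279}{514567} + \frac{21991442948568}{4281821} = \frac{11316072490538787115}{2203283786507}$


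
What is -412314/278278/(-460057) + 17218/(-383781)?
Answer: -157439610630371/3509505690671409 ≈ -0.044861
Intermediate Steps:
-412314/278278/(-460057) + 17218/(-383781) = -412314*1/278278*(-1/460057) + 17218*(-1/383781) = -29451/19877*(-1/460057) - 17218/383781 = 29451/9144552989 - 17218/383781 = -157439610630371/3509505690671409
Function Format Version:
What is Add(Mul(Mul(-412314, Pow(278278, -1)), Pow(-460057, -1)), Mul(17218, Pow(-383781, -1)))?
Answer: Rational(-157439610630371, 3509505690671409) ≈ -0.044861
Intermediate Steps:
Add(Mul(Mul(-412314, Pow(278278, -1)), Pow(-460057, -1)), Mul(17218, Pow(-383781, -1))) = Add(Mul(Mul(-412314, Rational(1, 278278)), Rational(-1, 460057)), Mul(17218, Rational(-1, 383781))) = Add(Mul(Rational(-29451, 19877), Rational(-1, 460057)), Rational(-17218, 383781)) = Add(Rational(29451, 9144552989), Rational(-17218, 383781)) = Rational(-157439610630371, 3509505690671409)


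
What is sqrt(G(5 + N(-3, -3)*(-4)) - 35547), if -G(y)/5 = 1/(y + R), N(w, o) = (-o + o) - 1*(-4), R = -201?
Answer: I*sqrt(399405827)/106 ≈ 188.54*I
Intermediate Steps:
N(w, o) = 4 (N(w, o) = 0 + 4 = 4)
G(y) = -5/(-201 + y) (G(y) = -5/(y - 201) = -5/(-201 + y))
sqrt(G(5 + N(-3, -3)*(-4)) - 35547) = sqrt(-5/(-201 + (5 + 4*(-4))) - 35547) = sqrt(-5/(-201 + (5 - 16)) - 35547) = sqrt(-5/(-201 - 11) - 35547) = sqrt(-5/(-212) - 35547) = sqrt(-5*(-1/212) - 35547) = sqrt(5/212 - 35547) = sqrt(-7535959/212) = I*sqrt(399405827)/106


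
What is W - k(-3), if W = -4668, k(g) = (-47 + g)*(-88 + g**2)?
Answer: -8618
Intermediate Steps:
k(g) = (-88 + g**2)*(-47 + g)
W - k(-3) = -4668 - (4136 + (-3)**3 - 88*(-3) - 47*(-3)**2) = -4668 - (4136 - 27 + 264 - 47*9) = -4668 - (4136 - 27 + 264 - 423) = -4668 - 1*3950 = -4668 - 3950 = -8618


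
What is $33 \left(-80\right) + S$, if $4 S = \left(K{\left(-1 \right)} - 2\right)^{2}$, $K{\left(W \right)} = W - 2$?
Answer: $- \frac{10535}{4} \approx -2633.8$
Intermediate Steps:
$K{\left(W \right)} = -2 + W$
$S = \frac{25}{4}$ ($S = \frac{\left(\left(-2 - 1\right) - 2\right)^{2}}{4} = \frac{\left(-3 - 2\right)^{2}}{4} = \frac{\left(-5\right)^{2}}{4} = \frac{1}{4} \cdot 25 = \frac{25}{4} \approx 6.25$)
$33 \left(-80\right) + S = 33 \left(-80\right) + \frac{25}{4} = -2640 + \frac{25}{4} = - \frac{10535}{4}$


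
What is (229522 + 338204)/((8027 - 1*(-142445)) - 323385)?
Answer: -567726/172913 ≈ -3.2833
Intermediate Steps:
(229522 + 338204)/((8027 - 1*(-142445)) - 323385) = 567726/((8027 + 142445) - 323385) = 567726/(150472 - 323385) = 567726/(-172913) = 567726*(-1/172913) = -567726/172913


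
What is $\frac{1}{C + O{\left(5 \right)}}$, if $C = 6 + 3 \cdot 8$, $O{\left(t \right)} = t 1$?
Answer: $\frac{1}{35} \approx 0.028571$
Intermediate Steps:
$O{\left(t \right)} = t$
$C = 30$ ($C = 6 + 24 = 30$)
$\frac{1}{C + O{\left(5 \right)}} = \frac{1}{30 + 5} = \frac{1}{35}$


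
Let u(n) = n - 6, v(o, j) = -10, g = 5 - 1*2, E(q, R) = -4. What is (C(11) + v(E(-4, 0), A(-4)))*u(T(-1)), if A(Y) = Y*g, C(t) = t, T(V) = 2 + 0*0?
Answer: -4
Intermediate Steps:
T(V) = 2 (T(V) = 2 + 0 = 2)
g = 3 (g = 5 - 2 = 3)
A(Y) = 3*Y (A(Y) = Y*3 = 3*Y)
u(n) = -6 + n
(C(11) + v(E(-4, 0), A(-4)))*u(T(-1)) = (11 - 10)*(-6 + 2) = 1*(-4) = -4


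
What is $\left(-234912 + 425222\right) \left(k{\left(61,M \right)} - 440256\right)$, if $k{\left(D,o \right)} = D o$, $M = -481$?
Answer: $-89369005070$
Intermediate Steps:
$\left(-234912 + 425222\right) \left(k{\left(61,M \right)} - 440256\right) = \left(-234912 + 425222\right) \left(61 \left(-481\right) - 440256\right) = 190310 \left(-29341 - 440256\right) = 190310 \left(-469597\right) = -89369005070$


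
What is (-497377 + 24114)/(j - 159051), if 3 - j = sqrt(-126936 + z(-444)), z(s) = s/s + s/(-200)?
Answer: 3763576681200/1264819661839 - 2366315*I*sqrt(12693278)/1264819661839 ≈ 2.9756 - 0.0066655*I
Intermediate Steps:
z(s) = 1 - s/200 (z(s) = 1 + s*(-1/200) = 1 - s/200)
j = 3 - I*sqrt(12693278)/10 (j = 3 - sqrt(-126936 + (1 - 1/200*(-444))) = 3 - sqrt(-126936 + (1 + 111/50)) = 3 - sqrt(-126936 + 161/50) = 3 - sqrt(-6346639/50) = 3 - I*sqrt(12693278)/10 ≈ 3.0 - 356.28*I)
(-497377 + 24114)/(j - 159051) = (-497377 + 24114)/((3 - I*sqrt(12693278)/10) - 159051) = -473263/(-159048 - I*sqrt(12693278)/10)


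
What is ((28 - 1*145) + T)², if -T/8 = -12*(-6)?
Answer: 480249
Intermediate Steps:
T = -576 (T = -(-96)*(-6) = -8*72 = -576)
((28 - 1*145) + T)² = ((28 - 1*145) - 576)² = ((28 - 145) - 576)² = (-117 - 576)² = (-693)² = 480249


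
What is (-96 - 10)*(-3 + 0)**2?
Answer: -954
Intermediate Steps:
(-96 - 10)*(-3 + 0)**2 = -106*(-3)**2 = -106*9 = -954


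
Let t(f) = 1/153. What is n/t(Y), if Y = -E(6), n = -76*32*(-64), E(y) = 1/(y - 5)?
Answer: 23814144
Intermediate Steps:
E(y) = 1/(-5 + y)
n = 155648 (n = -2432*(-64) = 155648)
Y = -1 (Y = -1/(-5 + 6) = -1/1 = -1*1 = -1)
t(f) = 1/153
n/t(Y) = 155648/(1/153) = 155648*153 = 23814144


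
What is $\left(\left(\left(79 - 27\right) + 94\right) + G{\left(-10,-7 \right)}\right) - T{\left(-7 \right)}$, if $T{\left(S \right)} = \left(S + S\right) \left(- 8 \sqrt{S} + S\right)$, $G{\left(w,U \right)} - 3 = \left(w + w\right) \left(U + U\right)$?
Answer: $331 - 112 i \sqrt{7} \approx 331.0 - 296.32 i$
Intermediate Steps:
$G{\left(w,U \right)} = 3 + 4 U w$ ($G{\left(w,U \right)} = 3 + \left(w + w\right) \left(U + U\right) = 3 + 2 w 2 U = 3 + 4 U w$)
$T{\left(S \right)} = 2 S \left(S - 8 \sqrt{S}\right)$
$\left(\left(\left(79 - 27\right) + 94\right) + G{\left(-10,-7 \right)}\right) - T{\left(-7 \right)} = \left(\left(\left(79 - 27\right) + 94\right) + \left(3 + 4 \left(-7\right) \left(-10\right)\right)\right) - \left(- 16 \left(-7\right)^{\frac{3}{2}} + 2 \left(-7\right)^{2}\right) = \left(\left(52 + 94\right) + \left(3 + 280\right)\right) - \left(- 16 \left(- 7 i \sqrt{7}\right) + 2 \cdot 49\right) = \left(146 + 283\right) - \left(112 i \sqrt{7} + 98\right) = 429 - \left(98 + 112 i \sqrt{7}\right) = 331 - 112 i \sqrt{7}$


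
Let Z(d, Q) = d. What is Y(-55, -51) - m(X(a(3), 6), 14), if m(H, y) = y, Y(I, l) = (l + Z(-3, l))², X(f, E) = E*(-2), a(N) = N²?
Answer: 2902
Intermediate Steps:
X(f, E) = -2*E
Y(I, l) = (-3 + l)² (Y(I, l) = (l - 3)² = (-3 + l)²)
Y(-55, -51) - m(X(a(3), 6), 14) = (-3 - 51)² - 1*14 = (-54)² - 14 = 2916 - 14 = 2902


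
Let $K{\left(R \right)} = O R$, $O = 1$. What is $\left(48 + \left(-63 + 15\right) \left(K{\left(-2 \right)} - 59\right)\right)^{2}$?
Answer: $8856576$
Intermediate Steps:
$K{\left(R \right)} = R$ ($K{\left(R \right)} = 1 R = R$)
$\left(48 + \left(-63 + 15\right) \left(K{\left(-2 \right)} - 59\right)\right)^{2} = \left(48 + \left(-63 + 15\right) \left(-2 - 59\right)\right)^{2} = \left(48 - -2928\right)^{2} = \left(48 + 2928\right)^{2} = 2976^{2} = 8856576$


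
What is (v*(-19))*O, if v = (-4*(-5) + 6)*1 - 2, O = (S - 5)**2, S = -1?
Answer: -16416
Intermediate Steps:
O = 36 (O = (-1 - 5)**2 = (-6)**2 = 36)
v = 24 (v = (20 + 6)*1 - 2 = 26*1 - 2 = 26 - 2 = 24)
(v*(-19))*O = (24*(-19))*36 = -456*36 = -16416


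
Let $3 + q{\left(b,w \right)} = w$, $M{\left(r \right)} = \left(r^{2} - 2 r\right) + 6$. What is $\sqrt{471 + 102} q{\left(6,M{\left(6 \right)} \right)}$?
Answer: $27 \sqrt{573} \approx 646.31$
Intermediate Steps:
$M{\left(r \right)} = 6 + r^{2} - 2 r$
$q{\left(b,w \right)} = -3 + w$
$\sqrt{471 + 102} q{\left(6,M{\left(6 \right)} \right)} = \sqrt{471 + 102} \left(-3 + \left(6 + 6^{2} - 12\right)\right) = \sqrt{573} \left(-3 + \left(6 + 36 - 12\right)\right) = \sqrt{573} \left(-3 + 30\right) = \sqrt{573} \cdot 27 = 27 \sqrt{573}$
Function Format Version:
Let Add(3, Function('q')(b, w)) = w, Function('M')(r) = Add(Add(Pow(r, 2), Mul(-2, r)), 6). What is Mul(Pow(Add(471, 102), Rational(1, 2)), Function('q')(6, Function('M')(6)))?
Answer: Mul(27, Pow(573, Rational(1, 2))) ≈ 646.31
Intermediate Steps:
Function('M')(r) = Add(6, Pow(r, 2), Mul(-2, r))
Function('q')(b, w) = Add(-3, w)
Mul(Pow(Add(471, 102), Rational(1, 2)), Function('q')(6, Function('M')(6))) = Mul(Pow(Add(471, 102), Rational(1, 2)), Add(-3, Add(6, Pow(6, 2), Mul(-2, 6)))) = Mul(Pow(573, Rational(1, 2)), Add(-3, Add(6, 36, -12))) = Mul(Pow(573, Rational(1, 2)), Add(-3, 30)) = Mul(Pow(573, Rational(1, 2)), 27) = Mul(27, Pow(573, Rational(1, 2)))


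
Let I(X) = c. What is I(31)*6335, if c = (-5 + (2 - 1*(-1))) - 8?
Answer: -63350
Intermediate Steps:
c = -10 (c = (-5 + (2 + 1)) - 8 = (-5 + 3) - 8 = -2 - 8 = -10)
I(X) = -10
I(31)*6335 = -10*6335 = -63350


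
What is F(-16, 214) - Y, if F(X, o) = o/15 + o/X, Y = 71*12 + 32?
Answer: -105973/120 ≈ -883.11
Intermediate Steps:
Y = 884 (Y = 852 + 32 = 884)
F(X, o) = o/15 + o/X (F(X, o) = o*(1/15) + o/X = o/15 + o/X)
F(-16, 214) - Y = ((1/15)*214 + 214/(-16)) - 1*884 = (214/15 + 214*(-1/16)) - 884 = (214/15 - 107/8) - 884 = 107/120 - 884 = -105973/120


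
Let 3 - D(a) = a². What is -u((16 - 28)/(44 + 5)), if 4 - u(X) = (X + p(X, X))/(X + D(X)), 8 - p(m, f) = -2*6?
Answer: 21548/6471 ≈ 3.3299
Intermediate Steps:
p(m, f) = 20 (p(m, f) = 8 - (-2)*6 = 8 - 1*(-12) = 8 + 12 = 20)
D(a) = 3 - a²
u(X) = 4 - (20 + X)/(3 + X - X²) (u(X) = 4 - (X + 20)/(X + (3 - X²)) = 4 - (20 + X)/(3 + X - X²))
-u((16 - 28)/(44 + 5)) = -(-8 - 4*(16 - 28)²/(44 + 5)² + 3*((16 - 28)/(44 + 5)))/(3 + (16 - 28)/(44 + 5) - ((16 - 28)/(44 + 5))²) = -(-8 - 4*(-12/49)² + 3*(-12/49))/(3 - 12/49 - (-12/49)²) = -(-8 - 4*144/2401 - 36/49)/(3 - 12/49 - 1*144/2401) = -(-8 - 576/2401 - 36/49)/(3 - 12/49 - 144/2401) = -(-21548)/(6471/2401*2401) = -2401*(-21548)/(6471*2401) = -1*(-21548/6471) = 21548/6471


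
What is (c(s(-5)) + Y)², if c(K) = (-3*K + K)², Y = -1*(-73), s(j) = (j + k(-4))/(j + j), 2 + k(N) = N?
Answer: 3786916/625 ≈ 6059.1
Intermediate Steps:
k(N) = -2 + N
s(j) = (-6 + j)/(2*j) (s(j) = (j + (-2 - 4))/(j + j) = (j - 6)/((2*j)) = (-6 + j)*(1/(2*j)) = (-6 + j)/(2*j))
Y = 73
c(K) = 4*K² (c(K) = (-2*K)² = 4*K²)
(c(s(-5)) + Y)² = (4*((½)*(-6 - 5)/(-5))² + 73)² = (4*((½)*(-⅕)*(-11))² + 73)² = (4*(11/10)² + 73)² = (4*(121/100) + 73)² = (121/25 + 73)² = (1946/25)² = 3786916/625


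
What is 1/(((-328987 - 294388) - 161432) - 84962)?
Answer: -1/869769 ≈ -1.1497e-6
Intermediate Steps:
1/(((-328987 - 294388) - 161432) - 84962) = 1/((-623375 - 161432) - 84962) = 1/(-784807 - 84962) = 1/(-869769) = -1/869769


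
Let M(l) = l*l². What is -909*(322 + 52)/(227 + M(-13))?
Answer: 169983/985 ≈ 172.57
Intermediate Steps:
M(l) = l³
-909*(322 + 52)/(227 + M(-13)) = -909*(322 + 52)/(227 + (-13)³) = -909*374/(227 - 2197) = -909/((-1970*1/374)) = -909/(-985/187) = -909*(-187/985) = 169983/985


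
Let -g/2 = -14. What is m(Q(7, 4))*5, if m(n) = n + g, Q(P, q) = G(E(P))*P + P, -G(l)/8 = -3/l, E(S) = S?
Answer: 295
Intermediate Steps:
g = 28 (g = -2*(-14) = 28)
G(l) = 24/l (G(l) = -(-24)/l = 24/l)
Q(P, q) = 24 + P (Q(P, q) = (24/P)*P + P = 24 + P)
m(n) = 28 + n (m(n) = n + 28 = 28 + n)
m(Q(7, 4))*5 = (28 + (24 + 7))*5 = (28 + 31)*5 = 59*5 = 295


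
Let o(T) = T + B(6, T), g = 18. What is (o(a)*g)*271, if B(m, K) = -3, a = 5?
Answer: 9756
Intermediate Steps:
o(T) = -3 + T (o(T) = T - 3 = -3 + T)
(o(a)*g)*271 = ((-3 + 5)*18)*271 = (2*18)*271 = 36*271 = 9756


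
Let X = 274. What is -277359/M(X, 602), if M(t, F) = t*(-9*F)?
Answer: 92453/494844 ≈ 0.18683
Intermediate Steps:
M(t, F) = -9*F*t
-277359/M(X, 602) = -277359/((-9*602*274)) = -277359/(-1484532) = -277359*(-1/1484532) = 92453/494844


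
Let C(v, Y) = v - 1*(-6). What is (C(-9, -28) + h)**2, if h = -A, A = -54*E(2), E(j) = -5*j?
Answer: 294849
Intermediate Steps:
A = 540 (A = -(-270)*2 = -54*(-10) = 540)
C(v, Y) = 6 + v (C(v, Y) = v + 6 = 6 + v)
h = -540 (h = -1*540 = -540)
(C(-9, -28) + h)**2 = ((6 - 9) - 540)**2 = (-3 - 540)**2 = (-543)**2 = 294849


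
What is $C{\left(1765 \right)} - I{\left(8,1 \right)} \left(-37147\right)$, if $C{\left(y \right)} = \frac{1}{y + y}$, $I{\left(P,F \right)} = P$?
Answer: $\frac{1049031281}{3530} \approx 2.9718 \cdot 10^{5}$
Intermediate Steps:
$C{\left(y \right)} = \frac{1}{2 y}$
$C{\left(1765 \right)} - I{\left(8,1 \right)} \left(-37147\right) = \frac{1}{2 \cdot 1765} - 8 \left(-37147\right) = \frac{1}{2} \cdot \frac{1}{1765} - -297176 = \frac{1}{3530} + 297176 = \frac{1049031281}{3530}$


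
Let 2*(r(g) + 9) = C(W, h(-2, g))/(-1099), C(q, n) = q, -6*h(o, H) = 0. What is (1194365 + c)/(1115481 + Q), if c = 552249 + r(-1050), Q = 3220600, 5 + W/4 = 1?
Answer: 1919518903/4765353019 ≈ 0.40281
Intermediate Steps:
W = -16 (W = -20 + 4*1 = -20 + 4 = -16)
h(o, H) = 0 (h(o, H) = -⅙*0 = 0)
r(g) = -9883/1099 (r(g) = -9 + (-16/(-1099))/2 = -9 + (-16*(-1/1099))/2 = -9 + (½)*(16/1099) = -9 + 8/1099 = -9883/1099)
c = 606911768/1099 (c = 552249 - 9883/1099 = 606911768/1099 ≈ 5.5224e+5)
(1194365 + c)/(1115481 + Q) = (1194365 + 606911768/1099)/(1115481 + 3220600) = (1919518903/1099)/4336081 = (1919518903/1099)*(1/4336081) = 1919518903/4765353019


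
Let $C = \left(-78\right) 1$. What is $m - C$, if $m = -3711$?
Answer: $-3633$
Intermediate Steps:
$C = -78$
$m - C = -3711 - -78 = -3711 + 78 = -3633$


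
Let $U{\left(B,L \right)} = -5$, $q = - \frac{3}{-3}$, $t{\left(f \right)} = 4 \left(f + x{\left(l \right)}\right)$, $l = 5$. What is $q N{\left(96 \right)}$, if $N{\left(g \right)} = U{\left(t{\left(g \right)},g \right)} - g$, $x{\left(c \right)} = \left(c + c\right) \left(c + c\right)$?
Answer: $-101$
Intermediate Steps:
$x{\left(c \right)} = 4 c^{2}$ ($x{\left(c \right)} = 2 c 2 c = 4 c^{2}$)
$t{\left(f \right)} = 400 + 4 f$ ($t{\left(f \right)} = 4 \left(f + 4 \cdot 5^{2}\right) = 4 \left(f + 4 \cdot 25\right) = 4 \left(f + 100\right) = 4 \left(100 + f\right) = 400 + 4 f$)
$q = 1$ ($q = \left(-3\right) \left(- \frac{1}{3}\right) = 1$)
$N{\left(g \right)} = -5 - g$
$q N{\left(96 \right)} = 1 \left(-5 - 96\right) = 1 \left(-101\right) = -101$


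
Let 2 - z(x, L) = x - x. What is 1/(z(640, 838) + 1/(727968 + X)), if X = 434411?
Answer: 1162379/2324759 ≈ 0.50000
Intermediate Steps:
z(x, L) = 2 (z(x, L) = 2 - (x - x) = 2 - 1*0 = 2 + 0 = 2)
1/(z(640, 838) + 1/(727968 + X)) = 1/(2 + 1/(727968 + 434411)) = 1/(2 + 1/1162379) = 1/(2324759/1162379) = 1162379/2324759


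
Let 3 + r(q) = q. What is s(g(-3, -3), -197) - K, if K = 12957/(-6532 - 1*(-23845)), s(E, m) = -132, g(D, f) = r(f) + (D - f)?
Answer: -766091/5771 ≈ -132.75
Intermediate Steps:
r(q) = -3 + q
g(D, f) = -3 + D (g(D, f) = (-3 + f) + (D - f) = -3 + D)
K = 4319/5771 (K = 12957/(-6532 + 23845) = 12957/17313 = 12957*(1/17313) = 4319/5771 ≈ 0.74840)
s(g(-3, -3), -197) - K = -132 - 1*4319/5771 = -132 - 4319/5771 = -766091/5771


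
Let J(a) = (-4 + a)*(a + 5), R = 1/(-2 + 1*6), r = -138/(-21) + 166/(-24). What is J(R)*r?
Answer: 435/64 ≈ 6.7969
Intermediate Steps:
r = -29/84 (r = -138*(-1/21) + 166*(-1/24) = 46/7 - 83/12 = -29/84 ≈ -0.34524)
R = 1/4 (R = 1/(-2 + 6) = 1/4 ≈ 0.25000)
J(a) = (-4 + a)*(5 + a)
J(R)*r = (-20 + 1/4 + (1/4)**2)*(-29/84) = (-20 + 1/4 + 1/16)*(-29/84) = -315/16*(-29/84) = 435/64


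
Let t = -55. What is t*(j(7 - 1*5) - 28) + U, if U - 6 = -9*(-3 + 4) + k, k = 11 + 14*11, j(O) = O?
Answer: 1592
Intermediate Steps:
k = 165 (k = 11 + 154 = 165)
U = 162 (U = 6 + (-9*(-3 + 4) + 165) = 6 + (-9*1 + 165) = 6 + (-9 + 165) = 6 + 156 = 162)
t*(j(7 - 1*5) - 28) + U = -55*((7 - 1*5) - 28) + 162 = -55*((7 - 5) - 28) + 162 = -55*(2 - 28) + 162 = -55*(-26) + 162 = 1430 + 162 = 1592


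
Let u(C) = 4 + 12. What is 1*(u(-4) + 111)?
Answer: 127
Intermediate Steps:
u(C) = 16
1*(u(-4) + 111) = 1*(16 + 111) = 1*127 = 127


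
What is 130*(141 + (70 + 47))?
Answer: 33540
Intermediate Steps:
130*(141 + (70 + 47)) = 130*(141 + 117) = 130*258 = 33540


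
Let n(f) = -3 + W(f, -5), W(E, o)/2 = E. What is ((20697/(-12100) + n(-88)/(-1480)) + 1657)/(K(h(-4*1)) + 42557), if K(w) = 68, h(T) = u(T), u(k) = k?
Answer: 1482254517/38166425000 ≈ 0.038837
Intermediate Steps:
W(E, o) = 2*E
n(f) = -3 + 2*f
h(T) = T
((20697/(-12100) + n(-88)/(-1480)) + 1657)/(K(h(-4*1)) + 42557) = ((20697/(-12100) + (-3 + 2*(-88))/(-1480)) + 1657)/(68 + 42557) = ((20697*(-1/12100) + (-3 - 176)*(-1/1480)) + 1657)/42625 = ((-20697/12100 - 179*(-1/1480)) + 1657)*(1/42625) = ((-20697/12100 + 179/1480) + 1657)*(1/42625) = (-1423283/895400 + 1657)*(1/42625) = (1482254517/895400)*(1/42625) = 1482254517/38166425000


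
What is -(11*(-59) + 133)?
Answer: 516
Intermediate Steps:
-(11*(-59) + 133) = -(-649 + 133) = -1*(-516) = 516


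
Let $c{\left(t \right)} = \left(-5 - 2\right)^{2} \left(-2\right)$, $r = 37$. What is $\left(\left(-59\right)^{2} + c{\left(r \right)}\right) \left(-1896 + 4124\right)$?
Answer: $7537324$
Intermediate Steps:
$c{\left(t \right)} = -98$ ($c{\left(t \right)} = \left(-7\right)^{2} \left(-2\right) = 49 \left(-2\right) = -98$)
$\left(\left(-59\right)^{2} + c{\left(r \right)}\right) \left(-1896 + 4124\right) = \left(\left(-59\right)^{2} - 98\right) \left(-1896 + 4124\right) = \left(3481 - 98\right) 2228 = 3383 \cdot 2228 = 7537324$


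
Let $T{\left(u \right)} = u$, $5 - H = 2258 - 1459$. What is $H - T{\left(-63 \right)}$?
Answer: $-731$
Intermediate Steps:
$H = -794$ ($H = 5 - \left(2258 - 1459\right) = 5 - 799 = -794$)
$H - T{\left(-63 \right)} = -794 - -63 = -794 + 63 = -731$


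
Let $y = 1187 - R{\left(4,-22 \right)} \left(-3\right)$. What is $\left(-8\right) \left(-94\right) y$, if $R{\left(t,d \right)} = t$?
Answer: $901648$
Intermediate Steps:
$y = 1199$ ($y = 1187 - 4 \left(-3\right) = 1187 - -12 = 1187 + 12 = 1199$)
$\left(-8\right) \left(-94\right) y = \left(-8\right) \left(-94\right) 1199 = 752 \cdot 1199 = 901648$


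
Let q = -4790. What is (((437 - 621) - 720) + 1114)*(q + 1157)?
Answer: -762930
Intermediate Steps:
(((437 - 621) - 720) + 1114)*(q + 1157) = (((437 - 621) - 720) + 1114)*(-4790 + 1157) = ((-184 - 720) + 1114)*(-3633) = (-904 + 1114)*(-3633) = 210*(-3633) = -762930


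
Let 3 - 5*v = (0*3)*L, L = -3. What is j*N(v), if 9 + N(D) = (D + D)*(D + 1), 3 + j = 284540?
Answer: -50363049/25 ≈ -2.0145e+6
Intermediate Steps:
j = 284537 (j = -3 + 284540 = 284537)
v = ⅗ (v = ⅗ - 0*3*(-3)/5 = ⅗ - 0*(-3) = ⅗ - ⅕*0 = ⅗ + 0 = ⅗ ≈ 0.60000)
N(D) = -9 + 2*D*(1 + D) (N(D) = -9 + (D + D)*(D + 1) = -9 + (2*D)*(1 + D) = -9 + 2*D*(1 + D))
j*N(v) = 284537*(-9 + 2*(⅗) + 2*(⅗)²) = 284537*(-9 + 6/5 + 2*(9/25)) = 284537*(-9 + 6/5 + 18/25) = 284537*(-177/25) = -50363049/25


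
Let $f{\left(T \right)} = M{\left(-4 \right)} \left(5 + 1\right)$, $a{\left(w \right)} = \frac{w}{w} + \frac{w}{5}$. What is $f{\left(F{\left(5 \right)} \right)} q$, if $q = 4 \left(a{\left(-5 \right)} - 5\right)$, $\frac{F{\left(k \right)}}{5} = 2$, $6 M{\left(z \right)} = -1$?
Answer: $20$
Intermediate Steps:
$a{\left(w \right)} = 1 + \frac{w}{5}$ ($a{\left(w \right)} = 1 + w \frac{1}{5} = 1 + \frac{w}{5}$)
$M{\left(z \right)} = - \frac{1}{6}$ ($M{\left(z \right)} = \frac{1}{6} \left(-1\right) = - \frac{1}{6}$)
$F{\left(k \right)} = 10$ ($F{\left(k \right)} = 5 \cdot 2 = 10$)
$f{\left(T \right)} = -1$ ($f{\left(T \right)} = - \frac{5 + 1}{6} = \left(- \frac{1}{6}\right) 6 = -1$)
$q = -20$ ($q = 4 \left(\left(1 + \frac{1}{5} \left(-5\right)\right) - 5\right) = 4 \left(\left(1 - 1\right) - 5\right) = 4 \left(0 - 5\right) = 4 \left(-5\right) = -20$)
$f{\left(F{\left(5 \right)} \right)} q = \left(-1\right) \left(-20\right) = 20$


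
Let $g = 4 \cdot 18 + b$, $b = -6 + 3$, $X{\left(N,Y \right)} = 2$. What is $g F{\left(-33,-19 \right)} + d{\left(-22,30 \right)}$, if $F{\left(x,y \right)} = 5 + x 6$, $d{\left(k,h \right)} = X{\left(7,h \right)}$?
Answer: $-13315$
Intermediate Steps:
$b = -3$
$d{\left(k,h \right)} = 2$
$F{\left(x,y \right)} = 5 + 6 x$
$g = 69$ ($g = 4 \cdot 18 - 3 = 72 - 3 = 69$)
$g F{\left(-33,-19 \right)} + d{\left(-22,30 \right)} = 69 \left(5 + 6 \left(-33\right)\right) + 2 = 69 \left(5 - 198\right) + 2 = 69 \left(-193\right) + 2 = -13317 + 2 = -13315$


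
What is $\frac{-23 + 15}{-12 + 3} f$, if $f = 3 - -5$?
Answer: $\frac{64}{9} \approx 7.1111$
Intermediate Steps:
$f = 8$ ($f = 3 + 5 = 8$)
$\frac{-23 + 15}{-12 + 3} f = \frac{-23 + 15}{-12 + 3} \cdot 8 = - \frac{8}{-9} \cdot 8 = \left(-8\right) \left(- \frac{1}{9}\right) 8 = \frac{8}{9} \cdot 8 = \frac{64}{9}$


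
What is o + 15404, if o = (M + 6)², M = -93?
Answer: 22973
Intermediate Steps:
o = 7569 (o = (-93 + 6)² = (-87)² = 7569)
o + 15404 = 7569 + 15404 = 22973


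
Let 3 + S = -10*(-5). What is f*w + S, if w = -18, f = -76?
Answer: 1415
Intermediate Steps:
S = 47 (S = -3 - 10*(-5) = -3 + 50 = 47)
f*w + S = -76*(-18) + 47 = 1368 + 47 = 1415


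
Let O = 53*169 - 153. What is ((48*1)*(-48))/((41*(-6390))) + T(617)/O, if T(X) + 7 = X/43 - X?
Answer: -4691579/77607260 ≈ -0.060453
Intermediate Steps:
O = 8804 (O = 8957 - 153 = 8804)
T(X) = -7 - 42*X/43 (T(X) = -7 + (X/43 - X) = -7 - 42*X/43)
((48*1)*(-48))/((41*(-6390))) + T(617)/O = ((48*1)*(-48))/((41*(-6390))) + (-7 - 42/43*617)/8804 = (48*(-48))/(-261990) + (-7 - 25914/43)*(1/8804) = -2304*(-1/261990) - 26215/43*1/8804 = 128/14555 - 26215/378572 = -4691579/77607260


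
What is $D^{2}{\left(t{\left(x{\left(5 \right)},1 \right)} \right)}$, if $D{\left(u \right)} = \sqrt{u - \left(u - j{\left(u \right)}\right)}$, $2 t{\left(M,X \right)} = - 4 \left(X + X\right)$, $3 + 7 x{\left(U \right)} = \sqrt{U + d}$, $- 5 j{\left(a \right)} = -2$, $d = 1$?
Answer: $\frac{2}{5} \approx 0.4$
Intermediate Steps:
$j{\left(a \right)} = \frac{2}{5}$ ($j{\left(a \right)} = \left(- \frac{1}{5}\right) \left(-2\right) = \frac{2}{5}$)
$x{\left(U \right)} = - \frac{3}{7} + \frac{\sqrt{1 + U}}{7}$ ($x{\left(U \right)} = - \frac{3}{7} + \frac{\sqrt{U + 1}}{7} = - \frac{3}{7} + \frac{\sqrt{1 + U}}{7}$)
$t{\left(M,X \right)} = - 4 X$ ($t{\left(M,X \right)} = \frac{\left(-4\right) \left(X + X\right)}{2} = \frac{\left(-4\right) 2 X}{2} = \frac{\left(-8\right) X}{2} = - 4 X$)
$D{\left(u \right)} = \frac{\sqrt{10}}{5}$ ($D{\left(u \right)} = \sqrt{u - \left(- \frac{2}{5} + u\right)} = \sqrt{\frac{2}{5}} = \frac{\sqrt{10}}{5}$)
$D^{2}{\left(t{\left(x{\left(5 \right)},1 \right)} \right)} = \left(\frac{\sqrt{10}}{5}\right)^{2} = \frac{2}{5}$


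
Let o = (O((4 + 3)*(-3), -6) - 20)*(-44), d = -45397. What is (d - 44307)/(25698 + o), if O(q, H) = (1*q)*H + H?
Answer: -44852/10649 ≈ -4.2119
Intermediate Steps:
O(q, H) = H + H*q (O(q, H) = q*H + H = H*q + H = H + H*q)
o = -4400 (o = (-6*(1 + (4 + 3)*(-3)) - 20)*(-44) = (-6*(1 + 7*(-3)) - 20)*(-44) = (-6*(1 - 21) - 20)*(-44) = (-6*(-20) - 20)*(-44) = (120 - 20)*(-44) = 100*(-44) = -4400)
(d - 44307)/(25698 + o) = (-45397 - 44307)/(25698 - 4400) = -89704/21298 = -89704*1/21298 = -44852/10649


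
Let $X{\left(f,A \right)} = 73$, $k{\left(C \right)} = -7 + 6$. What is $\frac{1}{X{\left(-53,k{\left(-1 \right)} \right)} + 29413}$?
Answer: $\frac{1}{29486} \approx 3.3914 \cdot 10^{-5}$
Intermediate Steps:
$k{\left(C \right)} = -1$
$\frac{1}{X{\left(-53,k{\left(-1 \right)} \right)} + 29413} = \frac{1}{73 + 29413} = \frac{1}{29486}$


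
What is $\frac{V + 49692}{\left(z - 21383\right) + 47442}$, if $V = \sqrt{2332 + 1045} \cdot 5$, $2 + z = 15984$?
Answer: $\frac{49692}{42041} + \frac{5 \sqrt{3377}}{42041} \approx 1.1889$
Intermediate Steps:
$z = 15982$ ($z = -2 + 15984 = 15982$)
$V = 5 \sqrt{3377}$ ($V = \sqrt{3377} \cdot 5 = 5 \sqrt{3377} \approx 290.56$)
$\frac{V + 49692}{\left(z - 21383\right) + 47442} = \frac{5 \sqrt{3377} + 49692}{\left(15982 - 21383\right) + 47442} = \frac{49692 + 5 \sqrt{3377}}{\left(15982 - 21383\right) + 47442} = \frac{49692 + 5 \sqrt{3377}}{-5401 + 47442} = \frac{49692 + 5 \sqrt{3377}}{42041} = \left(49692 + 5 \sqrt{3377}\right) \frac{1}{42041} = \frac{49692}{42041} + \frac{5 \sqrt{3377}}{42041}$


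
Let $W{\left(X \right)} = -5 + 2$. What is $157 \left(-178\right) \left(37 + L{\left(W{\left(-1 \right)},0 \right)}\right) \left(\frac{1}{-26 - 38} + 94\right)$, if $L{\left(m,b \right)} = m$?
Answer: $- \frac{1428809115}{16} \approx -8.9301 \cdot 10^{7}$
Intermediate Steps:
$W{\left(X \right)} = -3$
$157 \left(-178\right) \left(37 + L{\left(W{\left(-1 \right)},0 \right)}\right) \left(\frac{1}{-26 - 38} + 94\right) = 157 \left(-178\right) \left(37 - 3\right) \left(\frac{1}{-26 - 38} + 94\right) = - 27946 \cdot 34 \left(\frac{1}{-64} + 94\right) = - 27946 \cdot 34 \left(- \frac{1}{64} + 94\right) = - 27946 \cdot 34 \cdot \frac{6015}{64} = \left(-27946\right) \frac{102255}{32} = - \frac{1428809115}{16}$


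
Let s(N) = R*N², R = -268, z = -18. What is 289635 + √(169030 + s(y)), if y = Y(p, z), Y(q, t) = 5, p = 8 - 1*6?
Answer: 289635 + √162330 ≈ 2.9004e+5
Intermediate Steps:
p = 2 (p = 8 - 6 = 2)
y = 5
s(N) = -268*N²
289635 + √(169030 + s(y)) = 289635 + √(169030 - 268*5²) = 289635 + √(169030 - 268*25) = 289635 + √(169030 - 6700) = 289635 + √162330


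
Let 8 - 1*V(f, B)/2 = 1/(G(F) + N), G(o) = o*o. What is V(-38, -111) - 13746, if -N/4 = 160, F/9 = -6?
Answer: -15624741/1138 ≈ -13730.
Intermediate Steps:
F = -54 (F = 9*(-6) = -54)
G(o) = o**2
N = -640 (N = -4*160 = -640)
V(f, B) = 18207/1138 (V(f, B) = 16 - 2/((-54)**2 - 640) = 16 - 2/(2916 - 640) = 16 - 2/2276 = 16 - 2*1/2276 = 16 - 1/1138 = 18207/1138)
V(-38, -111) - 13746 = 18207/1138 - 13746 = -15624741/1138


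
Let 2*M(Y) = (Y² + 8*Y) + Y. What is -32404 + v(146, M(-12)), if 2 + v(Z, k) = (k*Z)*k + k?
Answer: 14916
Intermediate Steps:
M(Y) = Y²/2 + 9*Y/2 (M(Y) = ((Y² + 8*Y) + Y)/2 = (Y² + 9*Y)/2 = Y²/2 + 9*Y/2)
v(Z, k) = -2 + k + Z*k² (v(Z, k) = -2 + ((k*Z)*k + k) = -2 + ((Z*k)*k + k) = -2 + (Z*k² + k) = -2 + (k + Z*k²) = -2 + k + Z*k²)
-32404 + v(146, M(-12)) = -32404 + (-2 + (½)*(-12)*(9 - 12) + 146*((½)*(-12)*(9 - 12))²) = -32404 + (-2 + (½)*(-12)*(-3) + 146*((½)*(-12)*(-3))²) = -32404 + (-2 + 18 + 146*18²) = -32404 + (-2 + 18 + 146*324) = -32404 + (-2 + 18 + 47304) = -32404 + 47320 = 14916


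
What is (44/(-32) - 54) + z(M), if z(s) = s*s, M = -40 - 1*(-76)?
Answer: 9925/8 ≈ 1240.6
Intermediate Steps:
M = 36 (M = -40 + 76 = 36)
z(s) = s²
(44/(-32) - 54) + z(M) = (44/(-32) - 54) + 36² = (-1/32*44 - 54) + 1296 = (-11/8 - 54) + 1296 = -443/8 + 1296 = 9925/8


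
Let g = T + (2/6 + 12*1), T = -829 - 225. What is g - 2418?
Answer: -10379/3 ≈ -3459.7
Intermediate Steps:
T = -1054
g = -3125/3 (g = -1054 + (2/6 + 12*1) = -1054 + (2*(⅙) + 12) = -1054 + (⅓ + 12) = -1054 + 37/3 = -3125/3 ≈ -1041.7)
g - 2418 = -3125/3 - 2418 = -10379/3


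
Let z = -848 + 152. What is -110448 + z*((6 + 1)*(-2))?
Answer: -100704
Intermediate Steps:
z = -696
-110448 + z*((6 + 1)*(-2)) = -110448 - 696*(6 + 1)*(-2) = -110448 - 4872*(-2) = -110448 - 696*(-14) = -110448 + 9744 = -100704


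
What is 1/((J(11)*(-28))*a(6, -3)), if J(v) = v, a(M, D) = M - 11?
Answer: 1/1540 ≈ 0.00064935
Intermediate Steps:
a(M, D) = -11 + M
1/((J(11)*(-28))*a(6, -3)) = 1/((11*(-28))*(-11 + 6)) = 1/(-308*(-5)) = 1/1540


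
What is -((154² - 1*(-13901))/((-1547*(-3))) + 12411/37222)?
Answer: -485926475/57582434 ≈ -8.4388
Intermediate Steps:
-((154² - 1*(-13901))/((-1547*(-3))) + 12411/37222) = -((23716 + 13901)/4641 + 12411*(1/37222)) = -(37617*(1/4641) + 12411/37222) = -(12539/1547 + 12411/37222) = -1*485926475/57582434 = -485926475/57582434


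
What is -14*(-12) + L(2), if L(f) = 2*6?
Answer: 180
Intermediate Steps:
L(f) = 12
-14*(-12) + L(2) = -14*(-12) + 12 = 168 + 12 = 180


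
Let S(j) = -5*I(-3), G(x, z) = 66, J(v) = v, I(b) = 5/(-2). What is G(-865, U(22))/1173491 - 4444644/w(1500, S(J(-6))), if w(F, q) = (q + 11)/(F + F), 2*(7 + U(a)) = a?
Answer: -2844954399383718/5014007 ≈ -5.6740e+8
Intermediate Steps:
I(b) = -5/2 (I(b) = 5*(-½) = -5/2)
U(a) = -7 + a/2
S(j) = 25/2 (S(j) = -5*(-5/2) = 25/2)
w(F, q) = (11 + q)/(2*F) (w(F, q) = (11 + q)/((2*F)) = (11 + q)*(1/(2*F)) = (11 + q)/(2*F))
G(-865, U(22))/1173491 - 4444644/w(1500, S(J(-6))) = 66/1173491 - 4444644*3000/(11 + 25/2) = 66*(1/1173491) - 4444644/((½)*(1/1500)*(47/2)) = 6/106681 - 4444644/47/6000 = 6/106681 - 4444644*6000/47 = 6/106681 - 26667864000/47 = -2844954399383718/5014007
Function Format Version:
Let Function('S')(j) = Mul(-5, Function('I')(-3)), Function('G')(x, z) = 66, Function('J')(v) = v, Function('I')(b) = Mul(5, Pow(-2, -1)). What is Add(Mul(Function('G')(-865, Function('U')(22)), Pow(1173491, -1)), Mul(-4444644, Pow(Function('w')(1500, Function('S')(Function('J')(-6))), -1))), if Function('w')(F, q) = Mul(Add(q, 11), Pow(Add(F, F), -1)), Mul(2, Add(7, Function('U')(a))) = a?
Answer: Rational(-2844954399383718, 5014007) ≈ -5.6740e+8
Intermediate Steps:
Function('I')(b) = Rational(-5, 2) (Function('I')(b) = Mul(5, Rational(-1, 2)) = Rational(-5, 2))
Function('U')(a) = Add(-7, Mul(Rational(1, 2), a))
Function('S')(j) = Rational(25, 2) (Function('S')(j) = Mul(-5, Rational(-5, 2)) = Rational(25, 2))
Function('w')(F, q) = Mul(Rational(1, 2), Pow(F, -1), Add(11, q)) (Function('w')(F, q) = Mul(Add(11, q), Pow(Mul(2, F), -1)) = Mul(Add(11, q), Mul(Rational(1, 2), Pow(F, -1))) = Mul(Rational(1, 2), Pow(F, -1), Add(11, q)))
Add(Mul(Function('G')(-865, Function('U')(22)), Pow(1173491, -1)), Mul(-4444644, Pow(Function('w')(1500, Function('S')(Function('J')(-6))), -1))) = Add(Mul(66, Pow(1173491, -1)), Mul(-4444644, Pow(Mul(Rational(1, 2), Pow(1500, -1), Add(11, Rational(25, 2))), -1))) = Add(Mul(66, Rational(1, 1173491)), Mul(-4444644, Pow(Mul(Rational(1, 2), Rational(1, 1500), Rational(47, 2)), -1))) = Add(Rational(6, 106681), Mul(-4444644, Pow(Rational(47, 6000), -1))) = Add(Rational(6, 106681), Mul(-4444644, Rational(6000, 47))) = Add(Rational(6, 106681), Rational(-26667864000, 47)) = Rational(-2844954399383718, 5014007)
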